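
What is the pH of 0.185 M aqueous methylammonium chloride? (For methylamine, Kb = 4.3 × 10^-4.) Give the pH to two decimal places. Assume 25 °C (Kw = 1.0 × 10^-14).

CH3NH3+ is the conjugate acid of the weak base CH3NH2.
Ka = Kw/Kb = 1.0×10^-14 / 4.3 × 10^-4 = 2.33 × 10^-11
From the ICE table, Ka = [H+]²/(0.185 − [H+]) = 2.33 × 10^-11.
Neglecting [H+] in the denominator: [H+] = √(2.33 × 10^-11 × 0.185) = 2.08 × 10^-6 M
Check: 0.0011% ionized — well under 5%, approximation valid.
pH = −log(2.08 × 10^-6) = 5.68

pH = 5.68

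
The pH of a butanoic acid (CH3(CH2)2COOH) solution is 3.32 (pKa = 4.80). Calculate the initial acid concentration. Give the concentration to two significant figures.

C₀ = 1.5 × 10^-2 M

[H+] = 10^(-3.32) = 4.79 × 10^-4 M = x
Ka = 10^(−4.80) = 1.58 × 10^-5
Ka = x²/(C₀ − x) ⇒ C₀ = x + x²/Ka
C₀ = 4.79 × 10^-4 + (4.79 × 10^-4)²/(1.58 × 10^-5) = 1.50 × 10^-2 M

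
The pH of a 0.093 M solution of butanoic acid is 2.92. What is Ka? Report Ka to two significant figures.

Ka = 1.6 × 10^-5

[H+] = 10^(-2.92) = 1.20 × 10^-3 M
At equilibrium [HA] = 0.093 − 1.20 × 10^-3 = 9.18 × 10^-2 M
Ka = [H+][A-]/[HA] = (1.20 × 10^-3)² / 9.18 × 10^-2 = 1.6 × 10^-5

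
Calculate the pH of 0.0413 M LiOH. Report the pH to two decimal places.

pH = 12.62

LiOH is a strong base; [OH-] = 0.0413 M.
pOH = -log(0.0413) = 1.38
pH = 14.00 - 1.38 = 12.62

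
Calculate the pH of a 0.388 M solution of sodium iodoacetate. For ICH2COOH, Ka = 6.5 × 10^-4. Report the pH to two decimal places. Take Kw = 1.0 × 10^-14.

ICH2COO- is the conjugate base of the weak acid ICH2COOH.
Kb = Kw/Ka = 1.0×10^-14 / 6.5 × 10^-4 = 1.54 × 10^-11
Kb = x²/(0.388 − x) = 1.54 × 10^-11
Since Kb ≪ C₀, x ≈ √(Kb·C₀) = 2.44 × 10^-6 M.
Check: 0.00063% ionized — well under 5%, approximation valid.
pOH = 5.61, so pH = 14.00 − pOH = 8.39

pH = 8.39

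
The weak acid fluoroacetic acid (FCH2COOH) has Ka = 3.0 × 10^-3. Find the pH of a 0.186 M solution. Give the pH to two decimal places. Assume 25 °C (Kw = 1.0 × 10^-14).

FCH2COOH ⇌ FCH2COO- + H+
Ka = [H+]²/(0.186 − [H+]) = 3.0 × 10^-3
Here C₀/Ka ≈ 62, so the small-[H+] approximation fails. Use the quadratic:
[H+] = [−0.003 + √(0.003² + 0.00223)]/2 = 2.22 × 10^-2 M
pH = −log[H+] = −log(2.22 × 10^-2) = 1.65

pH = 1.65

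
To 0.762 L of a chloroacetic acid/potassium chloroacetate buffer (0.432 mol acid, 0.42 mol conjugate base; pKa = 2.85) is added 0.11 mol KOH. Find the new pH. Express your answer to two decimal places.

OH- converts ClCH2COOH to ClCH2COO-: ClCH2COOH → 0.322 mol, ClCH2COO- → 0.53 mol.
pH = pKa + log(n_ClCH2COO-/n_ClCH2COOH) = 2.85 + log(0.53/0.322) = 2.85 + (+0.216)

pH = 3.07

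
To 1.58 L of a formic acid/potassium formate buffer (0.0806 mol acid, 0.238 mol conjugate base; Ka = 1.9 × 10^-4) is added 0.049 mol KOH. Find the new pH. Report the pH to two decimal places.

After neutralization: n(HCOOH) = 0.0316 mol, n(HCOO-) = 0.287 mol.
pKa = −log(1.9 × 10^-4) = 3.721
pH = pKa + log([A⁻]/[HA]) = 3.721 + log(0.287/0.0316) = 3.721 +0.958

pH = 4.68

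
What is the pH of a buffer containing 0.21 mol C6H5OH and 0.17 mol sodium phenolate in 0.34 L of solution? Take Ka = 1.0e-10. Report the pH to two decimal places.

pH = 9.91

pKa = −log(1.0 × 10^-10) = 10.000
Using pH = pKa + log([base]/[acid]) with [base]/[acid] = 0.17/0.21:
pH = 10.000 + (-0.092) = 9.91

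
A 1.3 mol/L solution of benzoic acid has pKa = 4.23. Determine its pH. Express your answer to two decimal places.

C6H5COOH ⇌ C6H5COO- + H+
Ka = 10^(−4.23) = 5.89 × 10^-5
Ka = [H+]²/(1.3 − [H+]) = 5.89 × 10^-5
Since Ka ≪ C₀, [H+] ≈ √(Ka·C₀) = 8.75 × 10^-3 M.
Check: 0.67% ionized — well under 5%, approximation valid.
pH = −log[H+] = −log(8.75 × 10^-3) = 2.06

pH = 2.06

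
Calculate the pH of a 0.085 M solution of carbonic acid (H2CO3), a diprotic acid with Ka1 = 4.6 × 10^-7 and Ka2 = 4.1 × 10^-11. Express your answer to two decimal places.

Since Ka1 ≫ Ka2, the first ionization dominates [H+].
Ka1 = x²/(0.085 − x) = 4.6 × 10^-7
x ≈ √(4.6 × 10^-7 × 0.085) = 1.98 × 10^-4 M
pH = −log(1.98 × 10^-4) = 3.70

pH = 3.70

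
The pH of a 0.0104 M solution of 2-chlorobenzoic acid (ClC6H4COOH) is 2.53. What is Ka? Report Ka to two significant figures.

[H+] = 10^(-2.53) = 2.95 × 10^-3 M
At equilibrium [HA] = 0.0104 − 2.95 × 10^-3 = 7.45 × 10^-3 M
Ka = [H+][A-]/[HA] = (2.95 × 10^-3)² / 7.45 × 10^-3 = 1.2 × 10^-3

Ka = 1.2 × 10^-3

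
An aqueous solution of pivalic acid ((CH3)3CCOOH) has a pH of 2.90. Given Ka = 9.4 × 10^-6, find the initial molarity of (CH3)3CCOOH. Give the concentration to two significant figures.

[H+] = 10^(-2.90) = 1.26 × 10^-3 M = x
Ka = x²/(C₀ − x) ⇒ C₀ = x + x²/Ka
C₀ = 1.26 × 10^-3 + (1.26 × 10^-3)²/(9.4 × 10^-6) = 1.70 × 10^-1 M

C₀ = 1.7 × 10^-1 M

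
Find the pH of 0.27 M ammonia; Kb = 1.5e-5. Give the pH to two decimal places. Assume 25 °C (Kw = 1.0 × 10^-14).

NH3 + H2O ⇌ NH4+ + OH-
Kb = x²/(0.27 − x) = 1.5 × 10^-5
Assume x ≪ 0.27: x ≈ √(1.5 × 10^-5 × 0.27) = 2.01 × 10^-3 M
(x/C₀ = 0.75% < 5%, so the approximation holds.)
pOH = −log(2.01 × 10^-3) = 2.70; pH = 14.00 − 2.70 = 11.30

pH = 11.30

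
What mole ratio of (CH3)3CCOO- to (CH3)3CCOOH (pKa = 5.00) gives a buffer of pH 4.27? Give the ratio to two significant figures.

pH = pKa + log(r) ⇒ log(r) = 4.27 − 5.00 = -0.73
r = [(CH3)3CCOO-]/[(CH3)3CCOOH] = 10^(-0.73) = 0.186

ratio = 0.19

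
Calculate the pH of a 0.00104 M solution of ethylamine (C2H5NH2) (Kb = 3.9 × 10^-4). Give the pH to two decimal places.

C2H5NH2 + H2O ⇌ C2H5NH3+ + OH-
Let x = [OH-] at equilibrium. Kb = x²/(0.00104 − x).
The 5% rule fails; solving x² + Kb·x − Kb·C₀ = 0 exactly:
x = (−Kb + √(Kb² + 4·Kb·C₀))/2 = 4.71 × 10^-4 M
pOH = 3.33, so pH = 14.00 − pOH = 10.67

pH = 10.67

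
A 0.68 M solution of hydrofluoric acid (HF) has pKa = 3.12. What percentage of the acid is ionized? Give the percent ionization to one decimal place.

3.3%

HF ⇌ F- + H+; let x = [H+] at equilibrium.
Ka = 10^(−3.12) = 7.59 × 10^-4
x ≈ √(Ka·C₀) = √(7.59 × 10^-4 × 0.68) = 2.27 × 10^-2 M
% ionization = x/C₀ × 100% = 2.27 × 10^-2/0.68 × 100% = 3.3%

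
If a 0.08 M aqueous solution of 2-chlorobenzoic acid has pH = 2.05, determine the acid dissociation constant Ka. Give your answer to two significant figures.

[H+] = 10^(-2.05) = 8.91 × 10^-3 M
At equilibrium [HA] = 0.08 − 8.91 × 10^-3 = 7.11 × 10^-2 M
Ka = [H+][A-]/[HA] = (8.91 × 10^-3)² / 7.11 × 10^-2 = 1.1 × 10^-3

Ka = 1.1 × 10^-3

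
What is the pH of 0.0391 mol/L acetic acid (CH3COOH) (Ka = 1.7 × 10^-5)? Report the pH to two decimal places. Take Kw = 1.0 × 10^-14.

pH = 3.09

CH3COOH ⇌ CH3COO- + H+
From the ICE table, Ka = [H+]²/(0.0391 − [H+]) = 1.7 × 10^-5.
Assume [H+] ≪ 0.0391: [H+] ≈ √(1.7 × 10^-5 × 0.0391) = 8.15 × 10^-4 M
Check: 2.1% ionized — well under 5%, approximation valid.
pH = −log(8.15 × 10^-4) = 3.09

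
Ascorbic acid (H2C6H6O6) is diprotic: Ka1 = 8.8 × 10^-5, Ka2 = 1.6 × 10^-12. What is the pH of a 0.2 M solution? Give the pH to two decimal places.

pH = 2.38

Since Ka1 ≫ Ka2, the first ionization dominates [H+].
Ka1 = x²/(0.2 − x) = 8.8 × 10^-5
x ≈ √(8.8 × 10^-5 × 0.2) = 4.20 × 10^-3 M
pH = −log(4.20 × 10^-3) = 2.38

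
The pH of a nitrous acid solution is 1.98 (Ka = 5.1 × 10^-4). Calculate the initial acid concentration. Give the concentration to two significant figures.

C₀ = 2.3 × 10^-1 M

[H+] = 10^(-1.98) = 1.05 × 10^-2 M = x
Ka = x²/(C₀ − x) ⇒ C₀ = x + x²/Ka
C₀ = 1.05 × 10^-2 + (1.05 × 10^-2)²/(5.1 × 10^-4) = 2.27 × 10^-1 M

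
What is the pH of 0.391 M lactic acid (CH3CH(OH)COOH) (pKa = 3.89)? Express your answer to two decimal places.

pH = 2.15

CH3CH(OH)COOH ⇌ CH3CH(OH)COO- + H+
Ka = 10^(−3.89) = 1.29 × 10^-4
From the ICE table, Ka = [H+]²/(0.391 − [H+]) = 1.29 × 10^-4.
Since Ka ≪ C₀, [H+] ≈ √(Ka·C₀) = 7.10 × 10^-3 M.
pH = −log(7.10 × 10^-3) = 2.15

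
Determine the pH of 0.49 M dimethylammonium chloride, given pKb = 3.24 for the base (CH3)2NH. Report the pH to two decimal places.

(CH3)2NH2+ is the conjugate acid of the weak base (CH3)2NH.
Kb = 10^(−3.24) = 5.75 × 10^-4
Ka = Kw/Kb = 1.0×10^-14 / 5.75 × 10^-4 = 1.74 × 10^-11
From the ICE table, Ka = [H+]²/(0.49 − [H+]) = 1.74 × 10^-11.
Assume [H+] ≪ 0.49: [H+] ≈ √(1.74 × 10^-11 × 0.49) = 2.92 × 10^-6 M
pH = −log[H+] = −log(2.92 × 10^-6) = 5.53

pH = 5.53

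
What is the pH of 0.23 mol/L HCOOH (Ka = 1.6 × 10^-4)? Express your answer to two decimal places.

pH = 2.22

HCOOH ⇌ HCOO- + H+
From the ICE table, Ka = x²/(0.23 − x) = 1.6 × 10^-4.
Since Ka ≪ C₀, x ≈ √(Ka·C₀) = 6.07 × 10^-3 M.
Check: 2.6% ionized — well under 5%, approximation valid.
pH = −log(6.07 × 10^-3) = 2.22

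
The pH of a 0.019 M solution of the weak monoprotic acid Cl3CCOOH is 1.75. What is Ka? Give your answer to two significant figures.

Ka = 2.6 × 10^-1

[H+] = 10^(-1.75) = 1.78 × 10^-2 M
At equilibrium [HA] = 0.019 − 1.78 × 10^-2 = 1.20 × 10^-3 M
Ka = [H+][A-]/[HA] = (1.78 × 10^-2)² / 1.20 × 10^-3 = 2.6 × 10^-1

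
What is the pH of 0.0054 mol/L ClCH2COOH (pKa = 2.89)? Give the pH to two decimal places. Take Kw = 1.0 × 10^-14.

pH = 2.68

ClCH2COOH ⇌ ClCH2COO- + H+
Ka = 10^(−2.89) = 1.29 × 10^-3
Ka = [H+]²/(0.0054 − [H+]) = 1.29 × 10^-3
[H+] is not negligible relative to C₀; solve [H+]² + 0.00129·[H+] − 6.97e-06 = 0.
[H+] = (−Ka + √(Ka² + 4·Ka·C₀))/2 = 2.07 × 10^-3 M
pH = −log(2.07 × 10^-3) = 2.68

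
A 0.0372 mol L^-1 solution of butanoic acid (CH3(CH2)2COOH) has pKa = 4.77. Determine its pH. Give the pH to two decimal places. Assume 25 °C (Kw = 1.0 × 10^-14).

pH = 3.10

CH3(CH2)2COOH ⇌ CH3(CH2)2COO- + H+
Ka = 10^(−4.77) = 1.70 × 10^-5
From the ICE table, Ka = x²/(0.0372 − x) = 1.70 × 10^-5.
Since Ka ≪ C₀, x ≈ √(Ka·C₀) = 7.95 × 10^-4 M.
(x/C₀ = 2.1% < 5%, so the approximation holds.)
pH = −log(7.95 × 10^-4) = 3.10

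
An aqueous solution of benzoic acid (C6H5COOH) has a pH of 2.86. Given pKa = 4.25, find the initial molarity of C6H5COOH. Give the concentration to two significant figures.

C₀ = 3.5 × 10^-2 M

[H+] = 10^(-2.86) = 1.38 × 10^-3 M = x
Ka = 10^(−4.25) = 5.62 × 10^-5
Ka = x²/(C₀ − x) ⇒ C₀ = x + x²/Ka
C₀ = 1.38 × 10^-3 + (1.38 × 10^-3)²/(5.62 × 10^-5) = 3.53 × 10^-2 M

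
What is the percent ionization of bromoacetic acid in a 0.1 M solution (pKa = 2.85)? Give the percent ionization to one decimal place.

BrCH2COOH ⇌ BrCH2COO- + H+; let x = [H+] at equilibrium.
Ka = 10^(−2.85) = 1.41 × 10^-3
Solve x² + 0.00141x − 0.000141 = 0 → x = 1.12 × 10^-2 M
% ionization = x/C₀ × 100% = 1.12 × 10^-2/0.1 × 100% = 11.2%

11.2%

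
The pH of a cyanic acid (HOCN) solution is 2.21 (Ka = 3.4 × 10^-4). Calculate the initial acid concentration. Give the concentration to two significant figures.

[H+] = 10^(-2.21) = 6.17 × 10^-3 M = x
Ka = x²/(C₀ − x) ⇒ C₀ = x + x²/Ka
C₀ = 6.17 × 10^-3 + (6.17 × 10^-3)²/(3.4 × 10^-4) = 1.18 × 10^-1 M

C₀ = 1.2 × 10^-1 M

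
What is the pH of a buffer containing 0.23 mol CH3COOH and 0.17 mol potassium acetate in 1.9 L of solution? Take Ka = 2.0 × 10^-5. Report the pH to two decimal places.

pKa = −log(2.0 × 10^-5) = 4.699
Using pH = pKa + log([base]/[acid]) with [base]/[acid] = 0.17/0.23:
pH = 4.699 + (-0.131) = 4.57

pH = 4.57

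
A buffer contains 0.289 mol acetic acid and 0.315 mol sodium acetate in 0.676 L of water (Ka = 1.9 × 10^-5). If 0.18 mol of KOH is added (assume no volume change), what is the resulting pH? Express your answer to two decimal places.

OH- converts CH3COOH to CH3COO-: CH3COOH → 0.109 mol, CH3COO- → 0.495 mol.
pKa = −log(1.9 × 10^-5) = 4.721
pH = pKa + log([A⁻]/[HA]) = 4.721 + log(0.495/0.109) = 4.721 +0.657

pH = 5.38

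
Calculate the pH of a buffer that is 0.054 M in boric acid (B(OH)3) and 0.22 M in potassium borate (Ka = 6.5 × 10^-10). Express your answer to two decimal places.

pH = 9.80

pKa = −log(6.5 × 10^-10) = 9.187
Henderson–Hasselbalch: pH = pKa + log([B(OH)4-]/[B(OH)3]) = 9.187 + log(0.22/0.054)
pH = 9.187 + (+0.610) = 9.80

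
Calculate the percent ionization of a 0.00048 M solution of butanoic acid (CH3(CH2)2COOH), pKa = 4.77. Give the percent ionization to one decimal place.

CH3(CH2)2COOH ⇌ CH3(CH2)2COO- + H+; let x = [H+] at equilibrium.
Ka = 10^(−4.77) = 1.70 × 10^-5
Solve x² + 1.7e-05x − 8.16e-09 = 0 → x = 8.22 × 10^-5 M
Fraction ionized = 8.22 × 10^-5 / 0.00048 = 0.1713 → 17.1%

17.1%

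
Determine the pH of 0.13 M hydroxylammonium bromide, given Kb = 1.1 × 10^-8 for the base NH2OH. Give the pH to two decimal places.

NH3OH+ is the conjugate acid of the weak base NH2OH.
Ka = Kw/Kb = 1.0×10^-14 / 1.1 × 10^-8 = 9.09 × 10^-7
From the ICE table, Ka = x²/(0.13 − x) = 9.09 × 10^-7.
Since Ka ≪ C₀, x ≈ √(Ka·C₀) = 3.44 × 10^-4 M.
pH = −log[H+] = −log(3.44 × 10^-4) = 3.46

pH = 3.46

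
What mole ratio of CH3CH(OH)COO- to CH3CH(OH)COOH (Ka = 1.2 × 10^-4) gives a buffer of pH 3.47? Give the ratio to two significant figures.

pKa = -log(1.2 × 10^-4) = 3.921
pH = pKa + log(r) ⇒ log(r) = 3.47 − 3.921 = -0.451
r = [CH3CH(OH)COO-]/[CH3CH(OH)COOH] = 10^(-0.451) = 0.354

ratio = 0.35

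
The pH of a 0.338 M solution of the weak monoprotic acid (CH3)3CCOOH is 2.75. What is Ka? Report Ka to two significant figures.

Ka = 9.4 × 10^-6

[H+] = 10^(-2.75) = 1.78 × 10^-3 M
At equilibrium [HA] = 0.338 − 1.78 × 10^-3 = 3.36 × 10^-1 M
Ka = [H+][A-]/[HA] = (1.78 × 10^-3)² / 3.36 × 10^-1 = 9.4 × 10^-6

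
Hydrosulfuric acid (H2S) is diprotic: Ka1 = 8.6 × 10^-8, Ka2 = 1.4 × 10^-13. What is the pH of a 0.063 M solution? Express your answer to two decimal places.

pH = 4.13

Since Ka1 ≫ Ka2, the first ionization dominates [H+].
Ka1 = x²/(0.063 − x) = 8.6 × 10^-8
x ≈ √(8.6 × 10^-8 × 0.063) = 7.36 × 10^-5 M
pH = −log(7.36 × 10^-5) = 4.13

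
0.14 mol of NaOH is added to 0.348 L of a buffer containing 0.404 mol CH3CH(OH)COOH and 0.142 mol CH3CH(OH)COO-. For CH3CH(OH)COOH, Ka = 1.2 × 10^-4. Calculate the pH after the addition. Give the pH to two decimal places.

OH- converts CH3CH(OH)COOH to CH3CH(OH)COO-: CH3CH(OH)COOH → 0.264 mol, CH3CH(OH)COO- → 0.282 mol.
pKa = −log(1.2 × 10^-4) = 3.921
pH = pKa + log(n_CH3CH(OH)COO-/n_CH3CH(OH)COOH) = 3.921 + log(0.282/0.264) = 3.921 + (+0.029)

pH = 3.95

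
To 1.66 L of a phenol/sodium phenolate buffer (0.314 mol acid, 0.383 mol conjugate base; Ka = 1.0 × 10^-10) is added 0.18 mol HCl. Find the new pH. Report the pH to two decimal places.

Added H+ converts C6H5O- to C6H5OH: C6H5OH → 0.494 mol, C6H5O- → 0.203 mol.
pKa = −log(1.0 × 10^-10) = 10.000
pH = pKa + log(n_C6H5O-/n_C6H5OH) = 10.000 + log(0.203/0.494) = 10.000 + (-0.386)

pH = 9.61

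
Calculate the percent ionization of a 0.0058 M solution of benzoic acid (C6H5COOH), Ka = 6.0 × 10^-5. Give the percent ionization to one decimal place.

9.7%

C6H5COOH ⇌ C6H5COO- + H+; let x = [H+] at equilibrium.
Solve x² + 6e-05x − 3.48e-07 = 0 → x = 5.61 × 10^-4 M
Fraction ionized = 5.61 × 10^-4 / 0.0058 = 0.0967 → 9.7%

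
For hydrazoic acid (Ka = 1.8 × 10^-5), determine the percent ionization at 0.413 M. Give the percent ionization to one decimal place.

0.7%

HN3 ⇌ N3- + H+; let x = [H+] at equilibrium.
x ≈ √(Ka·C₀) = √(1.8 × 10^-5 × 0.413) = 2.73 × 10^-3 M
Fraction ionized = 2.73 × 10^-3 / 0.413 = 0.0066 → 0.7%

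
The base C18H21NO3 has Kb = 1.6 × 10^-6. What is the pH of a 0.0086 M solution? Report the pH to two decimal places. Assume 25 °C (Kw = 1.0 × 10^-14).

pH = 10.07

C18H21NO3 + H2O ⇌ C18H22NO3+ + OH-
From the ICE table, Kb = [OH-]²/(0.0086 − [OH-]) = 1.6 × 10^-6.
Neglecting [OH-] in the denominator: [OH-] = √(1.6 × 10^-6 × 0.0086) = 1.17 × 10^-4 M
([OH-]/C₀ = 1.4% < 5%, so the approximation holds.)
pOH = 3.93, so pH = 14.00 − pOH = 10.07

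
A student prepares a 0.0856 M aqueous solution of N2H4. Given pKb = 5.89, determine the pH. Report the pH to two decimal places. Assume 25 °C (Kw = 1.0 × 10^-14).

pH = 10.52

N2H4 + H2O ⇌ N2H5+ + OH-
Kb = 10^(−5.89) = 1.29 × 10^-6
Kb = x²/(0.0856 − x) = 1.29 × 10^-6
Since Kb ≪ C₀, x ≈ √(Kb·C₀) = 3.32 × 10^-4 M.
pOH = 3.48, so pH = 14.00 − pOH = 10.52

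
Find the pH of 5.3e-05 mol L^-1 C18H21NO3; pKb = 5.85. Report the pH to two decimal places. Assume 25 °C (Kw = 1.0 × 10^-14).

C18H21NO3 + H2O ⇌ C18H22NO3+ + OH-
Kb = 10^(−5.85) = 1.41 × 10^-6
Kb = x²/(5.3e-05 − x) = 1.41 × 10^-6
Here C₀/Kb ≈ 37.6, so the small-x approximation fails. Use the quadratic:
x = [−1.41e-06 + √(1.41e-06² + 2.99e-10)]/2 = 7.97 × 10^-6 M
pOH = 5.10, so pH = 14.00 − pOH = 8.90

pH = 8.90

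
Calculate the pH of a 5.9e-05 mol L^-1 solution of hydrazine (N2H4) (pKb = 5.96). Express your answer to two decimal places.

pH = 8.88

N2H4 + H2O ⇌ N2H5+ + OH-
Kb = 10^(−5.96) = 1.10 × 10^-6
Let x = [OH-] at equilibrium. Kb = x²/(5.9e-05 − x).
The 5% rule fails; solving x² + Kb·x − Kb·C₀ = 0 exactly:
x = (−Kb + √(Kb² + 4·Kb·C₀))/2 = 7.52 × 10^-6 M
pOH = −log(7.52 × 10^-6) = 5.12; pH = 14.00 − 5.12 = 8.88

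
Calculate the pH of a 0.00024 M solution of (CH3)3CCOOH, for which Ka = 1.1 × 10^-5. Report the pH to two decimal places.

(CH3)3CCOOH ⇌ (CH3)3CCOO- + H+
Ka = [H+]²/(0.00024 − [H+]) = 1.1 × 10^-5
The 5% rule fails; solving [H+]² + Ka·[H+] − Ka·C₀ = 0 exactly:
[H+] = (−Ka + √(Ka² + 4·Ka·C₀))/2 = 4.62 × 10^-5 M
pH = −log(4.62 × 10^-5) = 4.34

pH = 4.34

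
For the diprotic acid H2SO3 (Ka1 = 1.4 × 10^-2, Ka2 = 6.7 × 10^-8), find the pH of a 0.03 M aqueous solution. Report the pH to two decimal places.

pH = 1.83

Ka1 ≫ Ka2, so treat the first dissociation as the only significant source of H+.
Ka1 = x²/(0.03 − x) = 1.4 × 10^-2
Solving the quadratic: x = (−Ka1 + √(Ka1² + 4·Ka1·C₀))/2 = 1.47 × 10^-2 M
pH = −log(1.47 × 10^-2) = 1.83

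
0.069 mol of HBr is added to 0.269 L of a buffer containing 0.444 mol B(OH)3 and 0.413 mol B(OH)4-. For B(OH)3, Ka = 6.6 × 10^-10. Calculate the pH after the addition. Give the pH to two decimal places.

pH = 9.01

Added H+ converts B(OH)4- to B(OH)3: B(OH)3 → 0.513 mol, B(OH)4- → 0.344 mol.
pKa = −log(6.6 × 10^-10) = 9.180
pH = pKa + log([A⁻]/[HA]) = 9.180 + log(0.344/0.513) = 9.180 -0.174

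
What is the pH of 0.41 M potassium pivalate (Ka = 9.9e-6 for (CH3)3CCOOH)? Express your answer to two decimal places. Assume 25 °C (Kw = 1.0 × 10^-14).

(CH3)3CCOO- is the conjugate base of the weak acid (CH3)3CCOOH.
Kb = Kw/Ka = 1.0×10^-14 / 9.9 × 10^-6 = 1.01 × 10^-9
Kb = [OH-]²/(0.41 − [OH-]) = 1.01 × 10^-9
Assume [OH-] ≪ 0.41: [OH-] ≈ √(1.01 × 10^-9 × 0.41) = 2.03 × 10^-5 M
([OH-]/C₀ = 0.005% < 5%, so the approximation holds.)
pOH = −log(2.03 × 10^-5) = 4.69; pH = 14.00 − 4.69 = 9.31

pH = 9.31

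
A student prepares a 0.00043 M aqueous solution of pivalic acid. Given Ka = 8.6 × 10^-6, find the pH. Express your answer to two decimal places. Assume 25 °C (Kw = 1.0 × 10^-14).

(CH3)3CCOOH ⇌ (CH3)3CCOO- + H+
Ka = x²/(0.00043 − x) = 8.6 × 10^-6
The 5% rule fails; solving x² + Ka·x − Ka·C₀ = 0 exactly:
x = (−Ka + √(Ka² + 4·Ka·C₀))/2 = 5.67 × 10^-5 M
pH = −log(5.67 × 10^-5) = 4.25

pH = 4.25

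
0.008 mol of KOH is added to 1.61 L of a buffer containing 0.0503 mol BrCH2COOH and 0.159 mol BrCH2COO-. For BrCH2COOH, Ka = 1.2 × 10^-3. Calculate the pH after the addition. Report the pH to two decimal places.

pH = 3.52

OH- converts BrCH2COOH to BrCH2COO-: BrCH2COOH → 0.0423 mol, BrCH2COO- → 0.167 mol.
pKa = −log(1.2 × 10^-3) = 2.921
Henderson–Hasselbalch with mole ratio 0.167/0.0423: pH = 2.921 + (+0.596)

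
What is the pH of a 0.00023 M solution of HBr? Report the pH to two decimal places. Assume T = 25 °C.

pH = 3.64

HBr is a strong acid and dissociates completely, so [H+] = 0.00023 M.
pH = -log(0.00023) = 3.64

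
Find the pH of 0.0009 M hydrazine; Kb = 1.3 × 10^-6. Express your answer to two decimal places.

N2H4 + H2O ⇌ N2H5+ + OH-
Kb = x²/(0.0009 − x) = 1.3 × 10^-6
Since Kb ≪ C₀, x ≈ √(Kb·C₀) = 3.42 × 10^-5 M.
pOH = −log(3.42 × 10^-5) = 4.47; pH = 14.00 − 4.47 = 9.53

pH = 9.53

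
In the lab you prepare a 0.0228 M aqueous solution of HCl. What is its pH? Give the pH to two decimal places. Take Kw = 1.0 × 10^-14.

HCl is a strong acid and dissociates completely, so [H+] = 0.0228 M.
pH = -log(0.0228) = 1.64

pH = 1.64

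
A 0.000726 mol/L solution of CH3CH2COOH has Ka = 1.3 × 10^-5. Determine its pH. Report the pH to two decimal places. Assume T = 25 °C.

CH3CH2COOH ⇌ CH3CH2COO- + H+
From the ICE table, Ka = x²/(0.000726 − x) = 1.3 × 10^-5.
x is not negligible relative to C₀; solve x² + 1.3e-05·x − 9.44e-09 = 0.
x = [−1.3e-05 + √(1.3e-05² + 3.78e-08)]/2 = 9.09 × 10^-5 M
pH = −log[H+] = −log(9.09 × 10^-5) = 4.04

pH = 4.04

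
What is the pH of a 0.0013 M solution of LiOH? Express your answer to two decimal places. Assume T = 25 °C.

pH = 11.11

LiOH is a strong base; [OH-] = 0.0013 M.
pOH = -log(0.0013) = 2.89
pH = 14.00 - 2.89 = 11.11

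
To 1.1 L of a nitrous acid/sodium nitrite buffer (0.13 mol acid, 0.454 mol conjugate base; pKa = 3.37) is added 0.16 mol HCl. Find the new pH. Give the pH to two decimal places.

Added H+ converts NO2- to HNO2: HNO2 → 0.29 mol, NO2- → 0.294 mol.
Henderson–Hasselbalch with mole ratio 0.294/0.29: pH = 3.37 + (+0.006)

pH = 3.38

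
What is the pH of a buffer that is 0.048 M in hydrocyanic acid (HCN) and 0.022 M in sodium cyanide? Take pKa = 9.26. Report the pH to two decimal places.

pH = 8.92

Using pH = pKa + log([base]/[acid]) with [base]/[acid] = 0.022/0.048:
pH = 9.26 + (-0.339) = 8.92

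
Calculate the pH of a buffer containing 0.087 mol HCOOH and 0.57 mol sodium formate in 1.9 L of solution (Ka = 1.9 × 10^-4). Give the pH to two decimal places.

pKa = −log(1.9 × 10^-4) = 3.721
Henderson–Hasselbalch: pH = pKa + log([HCOO-]/[HCOOH]) = 3.721 + log(0.57/0.087)
pH = 3.721 + (+0.816) = 4.54

pH = 4.54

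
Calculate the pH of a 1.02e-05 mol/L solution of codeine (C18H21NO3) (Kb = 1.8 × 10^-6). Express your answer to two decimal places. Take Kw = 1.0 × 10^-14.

pH = 8.54

C18H21NO3 + H2O ⇌ C18H22NO3+ + OH-
Kb = x²/(1.02e-05 − x) = 1.8 × 10^-6
x is not negligible relative to C₀; solve x² + 1.8e-06·x − 1.84e-11 = 0.
x = [−1.8e-06 + √(1.8e-06² + 7.34e-11)]/2 = 3.48 × 10^-6 M
pOH = 5.46, so pH = 14.00 − pOH = 8.54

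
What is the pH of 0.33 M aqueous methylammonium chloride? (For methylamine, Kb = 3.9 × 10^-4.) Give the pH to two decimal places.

pH = 5.54

CH3NH3+ is the conjugate acid of the weak base CH3NH2.
Ka = Kw/Kb = 1.0×10^-14 / 3.9 × 10^-4 = 2.56 × 10^-11
Ka = x²/(0.33 − x) = 2.56 × 10^-11
Assume x ≪ 0.33: x ≈ √(2.56 × 10^-11 × 0.33) = 2.91 × 10^-6 M
pH = −log[H+] = −log(2.91 × 10^-6) = 5.54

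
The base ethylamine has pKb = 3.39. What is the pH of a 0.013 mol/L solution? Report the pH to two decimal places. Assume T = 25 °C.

C2H5NH2 + H2O ⇌ C2H5NH3+ + OH-
Kb = 10^(−3.39) = 4.07 × 10^-4
Kb = x²/(0.013 − x) = 4.07 × 10^-4
The 5% rule fails; solving x² + Kb·x − Kb·C₀ = 0 exactly:
x = (−Kb + √(Kb² + 4·Kb·C₀))/2 = 2.11 × 10^-3 M
pOH = 2.68, so pH = 14.00 − pOH = 11.32

pH = 11.32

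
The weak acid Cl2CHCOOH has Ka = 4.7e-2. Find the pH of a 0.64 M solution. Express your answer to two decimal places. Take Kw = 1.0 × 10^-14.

pH = 0.82

Cl2CHCOOH ⇌ Cl2CHCOO- + H+
Ka = x²/(0.64 − x) = 4.7 × 10^-2
The 5% rule fails; solving x² + Ka·x − Ka·C₀ = 0 exactly:
x = (−Ka + √(Ka² + 4·Ka·C₀))/2 = 1.52 × 10^-1 M
pH = −log(1.52 × 10^-1) = 0.82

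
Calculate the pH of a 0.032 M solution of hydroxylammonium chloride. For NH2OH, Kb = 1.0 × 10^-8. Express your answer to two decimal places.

pH = 3.75

NH3OH+ is the conjugate acid of the weak base NH2OH.
Ka = Kw/Kb = 1.0×10^-14 / 1.0 × 10^-8 = 1.00 × 10^-6
Ka = [H+]²/(0.032 − [H+]) = 1.00 × 10^-6
Since Ka ≪ C₀, [H+] ≈ √(Ka·C₀) = 1.79 × 10^-4 M.
Check: 0.56% ionized — well under 5%, approximation valid.
pH = −log[H+] = −log(1.79 × 10^-4) = 3.75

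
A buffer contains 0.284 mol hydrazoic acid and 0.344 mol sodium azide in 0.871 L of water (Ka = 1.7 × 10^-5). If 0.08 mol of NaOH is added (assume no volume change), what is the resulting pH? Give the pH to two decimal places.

OH- converts HN3 to N3-: HN3 → 0.204 mol, N3- → 0.424 mol.
pKa = −log(1.7 × 10^-5) = 4.770
Henderson–Hasselbalch with mole ratio 0.424/0.204: pH = 4.770 + (+0.318)

pH = 5.09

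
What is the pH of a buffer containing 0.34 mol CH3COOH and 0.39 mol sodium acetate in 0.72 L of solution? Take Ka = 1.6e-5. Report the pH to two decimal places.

pH = 4.86

pKa = −log(1.6 × 10^-5) = 4.796
Using pH = pKa + log([base]/[acid]) with [base]/[acid] = 0.39/0.34:
pH = 4.796 + (+0.060) = 4.86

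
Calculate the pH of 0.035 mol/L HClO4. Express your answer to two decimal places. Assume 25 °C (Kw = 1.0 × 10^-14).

pH = 1.46

HClO4 is a strong acid and dissociates completely, so [H+] = 0.035 M.
pH = -log(0.035) = 1.46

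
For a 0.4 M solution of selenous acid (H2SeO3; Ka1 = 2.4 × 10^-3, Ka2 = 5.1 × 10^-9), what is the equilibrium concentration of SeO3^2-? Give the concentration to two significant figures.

First ionization gives [H+] ≈ [HSeO3-] = 2.98 × 10^-2 M.
Second step: Ka2 = [H+][SeO3^2-]/[HSeO3-] ≈ [SeO3^2-] (since [H+] ≈ [HSeO3-]).
So [SeO3^2-] ≈ Ka2.

5.1 × 10^-9 M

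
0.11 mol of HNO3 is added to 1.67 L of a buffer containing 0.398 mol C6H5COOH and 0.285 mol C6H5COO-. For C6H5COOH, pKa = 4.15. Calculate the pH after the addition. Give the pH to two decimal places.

pH = 3.69

After neutralization: n(C6H5COOH) = 0.508 mol, n(C6H5COO-) = 0.175 mol.
pH = pKa + log(n_C6H5COO-/n_C6H5COOH) = 4.15 + log(0.175/0.508) = 4.15 + (-0.463)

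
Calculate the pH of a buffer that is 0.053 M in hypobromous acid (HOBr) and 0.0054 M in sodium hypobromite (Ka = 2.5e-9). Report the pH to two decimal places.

pKa = −log(2.5 × 10^-9) = 8.602
pH = pKa + log([A⁻]/[HA]) = 8.602 + log(0.0054/0.053)
pH = 8.602 + (-0.992) = 7.61

pH = 7.61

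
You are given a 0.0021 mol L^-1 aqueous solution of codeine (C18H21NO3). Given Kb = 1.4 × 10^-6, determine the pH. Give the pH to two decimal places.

pH = 9.73

C18H21NO3 + H2O ⇌ C18H22NO3+ + OH-
Kb = x²/(0.0021 − x) = 1.4 × 10^-6
Assume x ≪ 0.0021: x ≈ √(1.4 × 10^-6 × 0.0021) = 5.42 × 10^-5 M
Check: 2.6% ionized — well under 5%, approximation valid.
pOH = −log(5.42 × 10^-5) = 4.27; pH = 14.00 − 4.27 = 9.73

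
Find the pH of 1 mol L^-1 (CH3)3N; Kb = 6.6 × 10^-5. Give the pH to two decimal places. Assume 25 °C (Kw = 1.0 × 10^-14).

(CH3)3N + H2O ⇌ (CH3)3NH+ + OH-
Kb = [OH-]²/(1 − [OH-]) = 6.6 × 10^-5
Assume [OH-] ≪ 1: [OH-] ≈ √(6.6 × 10^-5 × 1) = 8.12 × 10^-3 M
pOH = 2.09, so pH = 14.00 − pOH = 11.91

pH = 11.91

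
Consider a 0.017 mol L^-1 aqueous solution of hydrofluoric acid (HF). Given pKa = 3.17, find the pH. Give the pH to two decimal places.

HF ⇌ F- + H+
Ka = 10^(−3.17) = 6.76 × 10^-4
Let x = [H+] at equilibrium. Ka = x²/(0.017 − x).
The 5% rule fails; solving x² + Ka·x − Ka·C₀ = 0 exactly:
x = [−0.000676 + √(0.000676² + 4.6e-05)]/2 = 3.07 × 10^-3 M
pH = −log(3.07 × 10^-3) = 2.51

pH = 2.51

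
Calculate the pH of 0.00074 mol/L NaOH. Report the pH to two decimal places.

pH = 10.87

NaOH is a strong base; [OH-] = 0.00074 M.
pOH = -log(0.00074) = 3.13
pH = 14.00 - 3.13 = 10.87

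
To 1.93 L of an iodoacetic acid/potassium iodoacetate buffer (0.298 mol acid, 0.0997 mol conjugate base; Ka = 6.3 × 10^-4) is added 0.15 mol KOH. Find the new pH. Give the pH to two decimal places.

After neutralization: n(ICH2COOH) = 0.148 mol, n(ICH2COO-) = 0.25 mol.
pKa = −log(6.3 × 10^-4) = 3.201
pH = pKa + log(n_ICH2COO-/n_ICH2COOH) = 3.201 + log(0.25/0.148) = 3.201 + (+0.228)

pH = 3.43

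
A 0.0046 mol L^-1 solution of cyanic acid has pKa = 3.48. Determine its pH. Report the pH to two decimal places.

HOCN ⇌ OCN- + H+
Ka = 10^(−3.48) = 3.31 × 10^-4
Ka = [H+]²/(0.0046 − [H+]) = 3.31 × 10^-4
[H+] is not negligible relative to C₀; solve [H+]² + 0.000331·[H+] − 1.52e-06 = 0.
[H+] = (−Ka + √(Ka² + 4·Ka·C₀))/2 = 1.08 × 10^-3 M
pH = −log[H+] = −log(1.08 × 10^-3) = 2.97

pH = 2.97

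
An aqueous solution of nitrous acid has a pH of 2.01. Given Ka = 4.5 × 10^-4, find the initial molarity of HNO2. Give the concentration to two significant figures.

[H+] = 10^(-2.01) = 9.77 × 10^-3 M = x
Ka = x²/(C₀ − x) ⇒ C₀ = x + x²/Ka
C₀ = 9.77 × 10^-3 + (9.77 × 10^-3)²/(4.5 × 10^-4) = 2.22 × 10^-1 M

C₀ = 2.2 × 10^-1 M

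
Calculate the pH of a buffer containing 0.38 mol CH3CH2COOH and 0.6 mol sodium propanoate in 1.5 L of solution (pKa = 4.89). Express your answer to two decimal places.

pH = 5.09

Using pH = pKa + log([base]/[acid]) with [base]/[acid] = 0.6/0.38:
pH = 4.89 + (+0.198) = 5.09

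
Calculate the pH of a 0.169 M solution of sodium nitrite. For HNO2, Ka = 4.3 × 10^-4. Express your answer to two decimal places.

NO2- is the conjugate base of the weak acid HNO2.
Kb = Kw/Ka = 1.0×10^-14 / 4.3 × 10^-4 = 2.33 × 10^-11
Kb = [OH-]²/(0.169 − [OH-]) = 2.33 × 10^-11
Assume [OH-] ≪ 0.169: [OH-] ≈ √(2.33 × 10^-11 × 0.169) = 1.98 × 10^-6 M
pOH = 5.70, so pH = 14.00 − pOH = 8.30

pH = 8.30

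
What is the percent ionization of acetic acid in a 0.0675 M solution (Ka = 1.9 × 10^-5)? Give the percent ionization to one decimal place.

1.7%

CH3COOH ⇌ CH3COO- + H+; let x = [H+] at equilibrium.
x ≈ √(Ka·C₀) = √(1.9 × 10^-5 × 0.0675) = 1.13 × 10^-3 M
% ionization = x/C₀ × 100% = 1.13 × 10^-3/0.0675 × 100% = 1.7%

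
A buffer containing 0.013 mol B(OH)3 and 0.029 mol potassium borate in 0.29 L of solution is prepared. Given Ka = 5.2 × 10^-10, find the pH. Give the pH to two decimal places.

pH = 9.63

pKa = −log(5.2 × 10^-10) = 9.284
Henderson–Hasselbalch: pH = pKa + log([B(OH)4-]/[B(OH)3]) = 9.284 + log(0.029/0.013)
pH = 9.284 + (+0.348) = 9.63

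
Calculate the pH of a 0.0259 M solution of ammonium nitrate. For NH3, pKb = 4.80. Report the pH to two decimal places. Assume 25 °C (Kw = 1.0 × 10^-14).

NH4+ is the conjugate acid of the weak base NH3.
Kb = 10^(−4.80) = 1.58 × 10^-5
Ka = Kw/Kb = 1.0×10^-14 / 1.58 × 10^-5 = 6.33 × 10^-10
Ka = x²/(0.0259 − x) = 6.33 × 10^-10
Neglecting x in the denominator: x = √(6.33 × 10^-10 × 0.0259) = 4.05 × 10^-6 M
Check: 0.016% ionized — well under 5%, approximation valid.
pH = −log[H+] = −log(4.05 × 10^-6) = 5.39

pH = 5.39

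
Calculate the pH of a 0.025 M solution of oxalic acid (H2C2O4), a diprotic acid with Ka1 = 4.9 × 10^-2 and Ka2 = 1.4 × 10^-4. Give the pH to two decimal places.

Since Ka1 ≫ Ka2, the first ionization dominates [H+].
Ka1 = x²/(0.025 − x) = 4.9 × 10^-2
Solving the quadratic: x = (−Ka1 + √(Ka1² + 4·Ka1·C₀))/2 = 1.82 × 10^-2 M
pH = −log(1.82 × 10^-2) = 1.74

pH = 1.74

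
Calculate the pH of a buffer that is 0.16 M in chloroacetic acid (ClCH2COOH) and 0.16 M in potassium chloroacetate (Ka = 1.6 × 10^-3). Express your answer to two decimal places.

pKa = −log(1.6 × 10^-3) = 2.796
pH = pKa + log([A⁻]/[HA]) = 2.796 + log(0.16/0.16)
pH = 2.796 + (+0.000) = 2.80

pH = 2.80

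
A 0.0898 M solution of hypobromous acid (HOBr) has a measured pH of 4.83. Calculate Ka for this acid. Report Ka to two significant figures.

[H+] = 10^(-4.83) = 1.48 × 10^-5 M
At equilibrium [HA] = 0.0898 − 1.48 × 10^-5 = 8.98 × 10^-2 M
Ka = [H+][A-]/[HA] = (1.48 × 10^-5)² / 8.98 × 10^-2 = 2.4 × 10^-9

Ka = 2.4 × 10^-9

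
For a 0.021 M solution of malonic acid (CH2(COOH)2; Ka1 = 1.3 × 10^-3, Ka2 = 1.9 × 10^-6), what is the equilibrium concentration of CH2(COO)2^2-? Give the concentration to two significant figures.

1.9 × 10^-6 M

First ionization gives [H+] ≈ [CH2(COOH)COO-] = 4.62 × 10^-3 M.
Second step: Ka2 = [H+][CH2(COO)2^2-]/[CH2(COOH)COO-] ≈ [CH2(COO)2^2-] (since [H+] ≈ [CH2(COOH)COO-]).
So [CH2(COO)2^2-] ≈ Ka2.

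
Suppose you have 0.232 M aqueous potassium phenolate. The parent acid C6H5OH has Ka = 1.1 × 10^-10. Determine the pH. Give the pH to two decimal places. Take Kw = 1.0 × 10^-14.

C6H5O- is the conjugate base of the weak acid C6H5OH.
Kb = Kw/Ka = 1.0×10^-14 / 1.1 × 10^-10 = 9.09 × 10^-5
Let x = [OH-] at equilibrium. Kb = x²/(0.232 − x).
Neglecting x in the denominator: x = √(9.09 × 10^-5 × 0.232) = 4.59 × 10^-3 M
pOH = 2.34, so pH = 14.00 − pOH = 11.66

pH = 11.66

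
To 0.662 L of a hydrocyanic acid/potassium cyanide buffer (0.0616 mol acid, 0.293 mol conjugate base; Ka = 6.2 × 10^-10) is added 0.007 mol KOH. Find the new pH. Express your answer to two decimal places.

pH = 9.95

OH- converts HCN to CN-: HCN → 0.0546 mol, CN- → 0.3 mol.
pKa = −log(6.2 × 10^-10) = 9.208
pH = pKa + log(n_CN-/n_HCN) = 9.208 + log(0.3/0.0546) = 9.208 + (+0.740)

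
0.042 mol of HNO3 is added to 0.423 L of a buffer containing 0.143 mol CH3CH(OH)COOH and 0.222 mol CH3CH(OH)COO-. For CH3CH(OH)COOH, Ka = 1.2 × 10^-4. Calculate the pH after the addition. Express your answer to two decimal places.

After neutralization: n(CH3CH(OH)COOH) = 0.185 mol, n(CH3CH(OH)COO-) = 0.18 mol.
pKa = −log(1.2 × 10^-4) = 3.921
pH = pKa + log([A⁻]/[HA]) = 3.921 + log(0.18/0.185) = 3.921 -0.012

pH = 3.91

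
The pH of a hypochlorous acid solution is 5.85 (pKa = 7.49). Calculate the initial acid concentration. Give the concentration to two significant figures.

[H+] = 10^(-5.85) = 1.41 × 10^-6 M = x
Ka = 10^(−7.49) = 3.24 × 10^-8
Ka = x²/(C₀ − x) ⇒ C₀ = x + x²/Ka
C₀ = 1.41 × 10^-6 + (1.41 × 10^-6)²/(3.24 × 10^-8) = 6.28 × 10^-5 M

C₀ = 6.3 × 10^-5 M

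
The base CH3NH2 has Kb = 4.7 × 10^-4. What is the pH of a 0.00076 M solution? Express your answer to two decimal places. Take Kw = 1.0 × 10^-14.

pH = 10.61

CH3NH2 + H2O ⇌ CH3NH3+ + OH-
Let x = [OH-] at equilibrium. Kb = x²/(0.00076 − x).
x is not negligible relative to C₀; solve x² + 0.00047·x − 3.57e-07 = 0.
x = (−Kb + √(Kb² + 4·Kb·C₀))/2 = 4.07 × 10^-4 M
pOH = −log(4.07 × 10^-4) = 3.39; pH = 14.00 − 3.39 = 10.61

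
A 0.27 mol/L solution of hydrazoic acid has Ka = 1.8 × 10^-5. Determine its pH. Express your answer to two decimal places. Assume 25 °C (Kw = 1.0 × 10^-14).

pH = 2.66

HN3 ⇌ N3- + H+
From the ICE table, Ka = x²/(0.27 − x) = 1.8 × 10^-5.
Since Ka ≪ C₀, x ≈ √(Ka·C₀) = 2.20 × 10^-3 M.
(x/C₀ = 0.82% < 5%, so the approximation holds.)
pH = −log(2.20 × 10^-3) = 2.66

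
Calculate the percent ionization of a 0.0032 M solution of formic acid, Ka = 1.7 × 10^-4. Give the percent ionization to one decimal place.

HCOOH ⇌ HCOO- + H+; let x = [H+] at equilibrium.
Ka = x²/(C₀ − x); solving the quadratic gives x = 6.57 × 10^-4 M.
Fraction ionized = 6.57 × 10^-4 / 0.0032 = 0.2053 → 20.5%

20.5%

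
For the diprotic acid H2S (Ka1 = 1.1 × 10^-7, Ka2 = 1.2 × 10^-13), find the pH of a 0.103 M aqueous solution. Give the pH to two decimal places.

Since Ka1 ≫ Ka2, the first ionization dominates [H+].
Ka1 = x²/(0.103 − x) = 1.1 × 10^-7
x ≈ √(1.1 × 10^-7 × 0.103) = 1.06 × 10^-4 M
pH = −log(1.06 × 10^-4) = 3.97

pH = 3.97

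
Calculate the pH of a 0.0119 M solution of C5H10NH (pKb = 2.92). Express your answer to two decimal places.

pH = 11.51

C5H10NH + H2O ⇌ C5H10NH2+ + OH-
Kb = 10^(−2.92) = 1.20 × 10^-3
Let x = [OH-] at equilibrium. Kb = x²/(0.0119 − x).
Here C₀/Kb ≈ 9.92, so the small-x approximation fails. Use the quadratic:
x = [−0.0012 + √(0.0012² + 5.71e-05)]/2 = 3.23 × 10^-3 M
pOH = −log(3.23 × 10^-3) = 2.49; pH = 14.00 − 2.49 = 11.51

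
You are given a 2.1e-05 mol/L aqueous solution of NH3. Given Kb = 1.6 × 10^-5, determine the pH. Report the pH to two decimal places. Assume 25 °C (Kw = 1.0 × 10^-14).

NH3 + H2O ⇌ NH4+ + OH-
From the ICE table, Kb = x²/(2.1e-05 − x) = 1.6 × 10^-5.
x is not negligible relative to C₀; solve x² + 1.6e-05·x − 3.36e-10 = 0.
x = (−Kb + √(Kb² + 4·Kb·C₀))/2 = 1.20 × 10^-5 M
pOH = 4.92, so pH = 14.00 − pOH = 9.08

pH = 9.08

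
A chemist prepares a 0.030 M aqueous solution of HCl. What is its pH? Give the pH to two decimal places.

HCl is a strong acid and dissociates completely, so [H+] = 0.030 M.
pH = -log(0.03) = 1.52

pH = 1.52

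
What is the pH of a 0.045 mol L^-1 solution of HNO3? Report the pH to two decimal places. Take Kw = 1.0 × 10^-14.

HNO3 is a strong acid and dissociates completely, so [H+] = 0.045 M.
pH = -log(0.045) = 1.35

pH = 1.35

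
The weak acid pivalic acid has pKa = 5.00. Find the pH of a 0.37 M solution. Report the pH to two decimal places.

pH = 2.72

(CH3)3CCOOH ⇌ (CH3)3CCOO- + H+
Ka = 10^(−5.00) = 1.00 × 10^-5
Ka = x²/(0.37 − x) = 1.00 × 10^-5
Assume x ≪ 0.37: x ≈ √(1.00 × 10^-5 × 0.37) = 1.92 × 10^-3 M
pH = −log[H+] = −log(1.92 × 10^-3) = 2.72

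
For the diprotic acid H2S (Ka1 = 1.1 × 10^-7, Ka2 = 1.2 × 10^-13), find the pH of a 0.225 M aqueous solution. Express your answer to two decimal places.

Since Ka1 ≫ Ka2, the first ionization dominates [H+].
Ka1 = x²/(0.225 − x) = 1.1 × 10^-7
x ≈ √(1.1 × 10^-7 × 0.225) = 1.57 × 10^-4 M
pH = −log(1.57 × 10^-4) = 3.80

pH = 3.80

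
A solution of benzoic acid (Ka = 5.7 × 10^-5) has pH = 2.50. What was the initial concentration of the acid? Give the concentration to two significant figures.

[H+] = 10^(-2.50) = 3.16 × 10^-3 M = x
Ka = x²/(C₀ − x) ⇒ C₀ = x + x²/Ka
C₀ = 3.16 × 10^-3 + (3.16 × 10^-3)²/(5.7 × 10^-5) = 1.78 × 10^-1 M

C₀ = 1.8 × 10^-1 M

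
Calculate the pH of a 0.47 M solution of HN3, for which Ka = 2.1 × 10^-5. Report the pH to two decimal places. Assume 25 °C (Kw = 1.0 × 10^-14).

HN3 ⇌ N3- + H+
From the ICE table, Ka = [H+]²/(0.47 − [H+]) = 2.1 × 10^-5.
Assume [H+] ≪ 0.47: [H+] ≈ √(2.1 × 10^-5 × 0.47) = 3.14 × 10^-3 M
pH = −log[H+] = −log(3.14 × 10^-3) = 2.50

pH = 2.50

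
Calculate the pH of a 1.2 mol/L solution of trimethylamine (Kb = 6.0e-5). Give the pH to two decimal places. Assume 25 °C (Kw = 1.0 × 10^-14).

pH = 11.93

(CH3)3N + H2O ⇌ (CH3)3NH+ + OH-
Kb = x²/(1.2 − x) = 6.0 × 10^-5
Assume x ≪ 1.2: x ≈ √(6.0 × 10^-5 × 1.2) = 8.49 × 10^-3 M
Check: 0.71% ionized — well under 5%, approximation valid.
pOH = −log(8.49 × 10^-3) = 2.07; pH = 14.00 − 2.07 = 11.93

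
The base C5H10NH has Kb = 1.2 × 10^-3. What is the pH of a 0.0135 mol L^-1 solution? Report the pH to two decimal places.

pH = 11.54

C5H10NH + H2O ⇌ C5H10NH2+ + OH-
Let x = [OH-] at equilibrium. Kb = x²/(0.0135 − x).
x is not negligible relative to C₀; solve x² + 0.0012·x − 1.62e-05 = 0.
x = (−Kb + √(Kb² + 4·Kb·C₀))/2 = 3.47 × 10^-3 M
pOH = −log(3.47 × 10^-3) = 2.46; pH = 14.00 − 2.46 = 11.54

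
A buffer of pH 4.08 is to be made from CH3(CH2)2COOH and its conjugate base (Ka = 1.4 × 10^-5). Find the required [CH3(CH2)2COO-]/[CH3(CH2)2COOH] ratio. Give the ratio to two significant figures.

pKa = -log(1.4 × 10^-5) = 4.854
pH = pKa + log(r) ⇒ log(r) = 4.08 − 4.854 = -0.774
r = [CH3(CH2)2COO-]/[CH3(CH2)2COOH] = 10^(-0.774) = 0.168

ratio = 0.17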